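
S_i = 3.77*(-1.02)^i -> [3.77, -3.85, 3.92, -4.0, 4.08]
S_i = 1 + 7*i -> [1, 8, 15, 22, 29]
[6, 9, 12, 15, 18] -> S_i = 6 + 3*i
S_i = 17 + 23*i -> [17, 40, 63, 86, 109]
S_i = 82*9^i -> [82, 738, 6642, 59778, 538002]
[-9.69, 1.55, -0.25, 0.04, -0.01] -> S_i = -9.69*(-0.16)^i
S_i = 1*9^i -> [1, 9, 81, 729, 6561]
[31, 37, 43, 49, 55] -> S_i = 31 + 6*i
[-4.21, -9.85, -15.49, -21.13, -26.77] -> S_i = -4.21 + -5.64*i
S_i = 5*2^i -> [5, 10, 20, 40, 80]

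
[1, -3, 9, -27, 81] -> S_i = 1*-3^i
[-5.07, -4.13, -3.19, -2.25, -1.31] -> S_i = -5.07 + 0.94*i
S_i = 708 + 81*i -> [708, 789, 870, 951, 1032]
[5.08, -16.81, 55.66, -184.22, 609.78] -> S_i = 5.08*(-3.31)^i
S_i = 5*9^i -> [5, 45, 405, 3645, 32805]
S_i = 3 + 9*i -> [3, 12, 21, 30, 39]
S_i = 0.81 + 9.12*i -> [0.81, 9.93, 19.05, 28.17, 37.29]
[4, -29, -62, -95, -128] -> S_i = 4 + -33*i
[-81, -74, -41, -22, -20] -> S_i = Random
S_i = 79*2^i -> [79, 158, 316, 632, 1264]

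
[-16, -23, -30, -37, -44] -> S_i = -16 + -7*i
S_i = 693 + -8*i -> [693, 685, 677, 669, 661]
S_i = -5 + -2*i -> [-5, -7, -9, -11, -13]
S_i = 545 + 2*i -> [545, 547, 549, 551, 553]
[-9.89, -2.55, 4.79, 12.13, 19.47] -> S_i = -9.89 + 7.34*i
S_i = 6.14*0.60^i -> [6.14, 3.68, 2.21, 1.33, 0.8]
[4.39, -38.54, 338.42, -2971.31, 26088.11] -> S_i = 4.39*(-8.78)^i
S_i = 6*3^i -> [6, 18, 54, 162, 486]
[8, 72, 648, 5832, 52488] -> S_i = 8*9^i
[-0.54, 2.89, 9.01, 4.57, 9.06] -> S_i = Random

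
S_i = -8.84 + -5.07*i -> [-8.84, -13.91, -18.98, -24.05, -29.12]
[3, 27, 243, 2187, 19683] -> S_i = 3*9^i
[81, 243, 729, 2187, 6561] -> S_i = 81*3^i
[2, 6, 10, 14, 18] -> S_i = 2 + 4*i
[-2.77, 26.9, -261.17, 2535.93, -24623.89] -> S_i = -2.77*(-9.71)^i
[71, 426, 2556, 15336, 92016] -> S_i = 71*6^i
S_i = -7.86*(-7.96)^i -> [-7.86, 62.57, -498.02, 3964.26, -31555.48]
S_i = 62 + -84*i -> [62, -22, -106, -190, -274]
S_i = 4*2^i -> [4, 8, 16, 32, 64]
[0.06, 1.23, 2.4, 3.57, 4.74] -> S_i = 0.06 + 1.17*i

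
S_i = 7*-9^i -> [7, -63, 567, -5103, 45927]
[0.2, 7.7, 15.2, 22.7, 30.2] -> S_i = 0.20 + 7.50*i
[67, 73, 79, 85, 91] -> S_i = 67 + 6*i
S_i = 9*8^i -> [9, 72, 576, 4608, 36864]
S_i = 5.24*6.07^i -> [5.24, 31.81, 193.07, 1171.92, 7113.54]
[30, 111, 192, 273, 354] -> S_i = 30 + 81*i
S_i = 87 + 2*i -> [87, 89, 91, 93, 95]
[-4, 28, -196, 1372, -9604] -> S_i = -4*-7^i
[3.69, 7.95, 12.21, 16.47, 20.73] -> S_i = 3.69 + 4.26*i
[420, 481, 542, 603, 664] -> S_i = 420 + 61*i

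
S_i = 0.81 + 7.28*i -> [0.81, 8.09, 15.37, 22.65, 29.93]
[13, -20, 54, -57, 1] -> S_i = Random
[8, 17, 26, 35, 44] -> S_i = 8 + 9*i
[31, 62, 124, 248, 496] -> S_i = 31*2^i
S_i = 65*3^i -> [65, 195, 585, 1755, 5265]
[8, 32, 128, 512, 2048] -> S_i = 8*4^i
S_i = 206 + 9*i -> [206, 215, 224, 233, 242]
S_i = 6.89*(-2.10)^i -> [6.89, -14.47, 30.38, -63.81, 134.0]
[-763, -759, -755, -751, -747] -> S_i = -763 + 4*i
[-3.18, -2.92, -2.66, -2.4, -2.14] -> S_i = -3.18 + 0.26*i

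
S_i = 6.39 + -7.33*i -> [6.39, -0.94, -8.27, -15.6, -22.93]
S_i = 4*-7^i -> [4, -28, 196, -1372, 9604]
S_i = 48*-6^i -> [48, -288, 1728, -10368, 62208]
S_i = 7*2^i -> [7, 14, 28, 56, 112]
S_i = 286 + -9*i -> [286, 277, 268, 259, 250]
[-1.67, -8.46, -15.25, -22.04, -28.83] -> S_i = -1.67 + -6.79*i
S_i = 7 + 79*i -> [7, 86, 165, 244, 323]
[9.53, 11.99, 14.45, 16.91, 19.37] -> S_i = 9.53 + 2.46*i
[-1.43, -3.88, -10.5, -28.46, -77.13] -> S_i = -1.43*2.71^i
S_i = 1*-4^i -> [1, -4, 16, -64, 256]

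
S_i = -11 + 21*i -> [-11, 10, 31, 52, 73]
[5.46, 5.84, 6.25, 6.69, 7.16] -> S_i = 5.46*1.07^i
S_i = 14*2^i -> [14, 28, 56, 112, 224]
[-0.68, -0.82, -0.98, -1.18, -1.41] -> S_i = -0.68*1.20^i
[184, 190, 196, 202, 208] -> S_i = 184 + 6*i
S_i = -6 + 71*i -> [-6, 65, 136, 207, 278]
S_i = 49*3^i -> [49, 147, 441, 1323, 3969]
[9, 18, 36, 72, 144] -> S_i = 9*2^i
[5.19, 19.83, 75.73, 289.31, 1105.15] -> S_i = 5.19*3.82^i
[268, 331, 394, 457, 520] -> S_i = 268 + 63*i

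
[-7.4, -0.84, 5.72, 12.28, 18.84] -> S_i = -7.40 + 6.56*i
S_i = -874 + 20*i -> [-874, -854, -834, -814, -794]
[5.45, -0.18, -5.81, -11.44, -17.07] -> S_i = 5.45 + -5.63*i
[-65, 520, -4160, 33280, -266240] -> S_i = -65*-8^i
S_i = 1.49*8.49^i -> [1.49, 12.65, 107.4, 911.82, 7741.36]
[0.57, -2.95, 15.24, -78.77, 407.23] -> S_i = 0.57*(-5.17)^i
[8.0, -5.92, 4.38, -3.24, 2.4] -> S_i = 8.00*(-0.74)^i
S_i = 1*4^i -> [1, 4, 16, 64, 256]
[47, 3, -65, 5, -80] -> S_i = Random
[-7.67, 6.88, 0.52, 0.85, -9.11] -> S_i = Random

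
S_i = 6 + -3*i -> [6, 3, 0, -3, -6]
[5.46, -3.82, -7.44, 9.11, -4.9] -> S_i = Random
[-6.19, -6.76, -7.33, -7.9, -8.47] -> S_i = -6.19 + -0.57*i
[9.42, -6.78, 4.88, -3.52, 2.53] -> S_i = 9.42*(-0.72)^i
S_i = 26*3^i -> [26, 78, 234, 702, 2106]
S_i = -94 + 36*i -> [-94, -58, -22, 14, 50]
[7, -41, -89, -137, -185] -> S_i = 7 + -48*i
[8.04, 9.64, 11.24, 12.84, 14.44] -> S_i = 8.04 + 1.60*i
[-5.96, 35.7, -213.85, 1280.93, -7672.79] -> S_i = -5.96*(-5.99)^i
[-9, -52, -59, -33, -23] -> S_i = Random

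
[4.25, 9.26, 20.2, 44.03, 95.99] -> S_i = 4.25*2.18^i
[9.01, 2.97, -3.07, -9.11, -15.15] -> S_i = 9.01 + -6.04*i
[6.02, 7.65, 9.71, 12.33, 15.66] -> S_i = 6.02*1.27^i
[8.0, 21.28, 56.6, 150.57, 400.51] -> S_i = 8.00*2.66^i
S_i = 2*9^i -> [2, 18, 162, 1458, 13122]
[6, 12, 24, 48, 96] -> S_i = 6*2^i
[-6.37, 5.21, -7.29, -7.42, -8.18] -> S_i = Random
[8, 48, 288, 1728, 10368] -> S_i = 8*6^i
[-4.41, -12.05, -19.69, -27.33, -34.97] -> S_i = -4.41 + -7.64*i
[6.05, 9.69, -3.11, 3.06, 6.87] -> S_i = Random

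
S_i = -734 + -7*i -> [-734, -741, -748, -755, -762]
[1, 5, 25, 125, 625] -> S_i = 1*5^i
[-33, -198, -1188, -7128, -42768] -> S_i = -33*6^i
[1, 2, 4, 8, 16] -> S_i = 1*2^i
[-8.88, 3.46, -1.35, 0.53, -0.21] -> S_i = -8.88*(-0.39)^i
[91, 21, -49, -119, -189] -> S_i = 91 + -70*i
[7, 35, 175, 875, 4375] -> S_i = 7*5^i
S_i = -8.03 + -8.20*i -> [-8.03, -16.23, -24.43, -32.63, -40.83]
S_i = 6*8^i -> [6, 48, 384, 3072, 24576]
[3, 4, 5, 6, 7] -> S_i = 3 + 1*i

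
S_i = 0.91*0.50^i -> [0.91, 0.46, 0.23, 0.11, 0.06]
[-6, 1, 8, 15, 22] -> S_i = -6 + 7*i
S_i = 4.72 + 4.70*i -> [4.72, 9.42, 14.12, 18.82, 23.52]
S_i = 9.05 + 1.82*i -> [9.05, 10.87, 12.69, 14.51, 16.33]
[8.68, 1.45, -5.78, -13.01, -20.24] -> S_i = 8.68 + -7.23*i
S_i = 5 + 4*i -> [5, 9, 13, 17, 21]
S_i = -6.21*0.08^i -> [-6.21, -0.5, -0.04, -0.0, -0.0]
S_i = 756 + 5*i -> [756, 761, 766, 771, 776]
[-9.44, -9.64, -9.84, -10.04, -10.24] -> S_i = -9.44 + -0.20*i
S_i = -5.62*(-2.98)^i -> [-5.62, 16.75, -49.91, 148.73, -443.2]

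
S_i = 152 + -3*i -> [152, 149, 146, 143, 140]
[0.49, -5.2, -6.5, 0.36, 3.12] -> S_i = Random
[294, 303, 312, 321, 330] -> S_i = 294 + 9*i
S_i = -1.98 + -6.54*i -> [-1.98, -8.52, -15.06, -21.6, -28.14]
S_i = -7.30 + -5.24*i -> [-7.3, -12.54, -17.78, -23.02, -28.26]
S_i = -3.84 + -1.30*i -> [-3.84, -5.14, -6.44, -7.74, -9.04]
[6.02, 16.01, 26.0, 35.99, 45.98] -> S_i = 6.02 + 9.99*i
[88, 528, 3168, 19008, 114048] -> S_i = 88*6^i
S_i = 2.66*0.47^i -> [2.66, 1.25, 0.59, 0.28, 0.13]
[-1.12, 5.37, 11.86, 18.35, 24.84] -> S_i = -1.12 + 6.49*i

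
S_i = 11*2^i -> [11, 22, 44, 88, 176]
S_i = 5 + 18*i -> [5, 23, 41, 59, 77]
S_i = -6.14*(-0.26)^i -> [-6.14, 1.6, -0.42, 0.11, -0.03]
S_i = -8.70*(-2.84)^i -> [-8.7, 24.71, -70.17, 199.28, -565.97]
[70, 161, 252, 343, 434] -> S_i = 70 + 91*i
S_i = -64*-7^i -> [-64, 448, -3136, 21952, -153664]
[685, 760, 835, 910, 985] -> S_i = 685 + 75*i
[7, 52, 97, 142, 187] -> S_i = 7 + 45*i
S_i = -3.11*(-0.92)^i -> [-3.11, 2.86, -2.63, 2.42, -2.23]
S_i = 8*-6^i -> [8, -48, 288, -1728, 10368]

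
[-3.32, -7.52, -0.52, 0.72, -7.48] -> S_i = Random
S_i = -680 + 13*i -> [-680, -667, -654, -641, -628]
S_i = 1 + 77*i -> [1, 78, 155, 232, 309]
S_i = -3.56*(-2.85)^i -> [-3.56, 10.15, -28.92, 82.41, -234.87]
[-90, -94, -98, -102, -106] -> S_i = -90 + -4*i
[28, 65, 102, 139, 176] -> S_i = 28 + 37*i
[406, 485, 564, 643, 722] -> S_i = 406 + 79*i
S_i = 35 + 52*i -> [35, 87, 139, 191, 243]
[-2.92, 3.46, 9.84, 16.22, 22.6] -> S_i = -2.92 + 6.38*i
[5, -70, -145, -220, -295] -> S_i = 5 + -75*i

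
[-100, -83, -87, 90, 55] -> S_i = Random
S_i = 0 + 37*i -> [0, 37, 74, 111, 148]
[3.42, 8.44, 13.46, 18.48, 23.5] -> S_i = 3.42 + 5.02*i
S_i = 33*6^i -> [33, 198, 1188, 7128, 42768]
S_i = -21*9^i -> [-21, -189, -1701, -15309, -137781]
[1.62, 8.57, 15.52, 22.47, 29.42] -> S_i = 1.62 + 6.95*i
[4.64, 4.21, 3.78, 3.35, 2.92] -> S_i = 4.64 + -0.43*i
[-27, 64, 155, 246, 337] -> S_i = -27 + 91*i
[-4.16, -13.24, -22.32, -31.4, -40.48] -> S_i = -4.16 + -9.08*i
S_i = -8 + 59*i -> [-8, 51, 110, 169, 228]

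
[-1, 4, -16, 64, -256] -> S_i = -1*-4^i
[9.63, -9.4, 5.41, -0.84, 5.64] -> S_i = Random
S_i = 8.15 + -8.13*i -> [8.15, 0.02, -8.11, -16.24, -24.37]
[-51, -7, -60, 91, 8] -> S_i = Random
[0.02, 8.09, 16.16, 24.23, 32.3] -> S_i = 0.02 + 8.07*i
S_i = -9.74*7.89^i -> [-9.74, -76.85, -606.34, -4783.99, -37745.66]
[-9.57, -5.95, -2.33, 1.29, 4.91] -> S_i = -9.57 + 3.62*i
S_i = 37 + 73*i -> [37, 110, 183, 256, 329]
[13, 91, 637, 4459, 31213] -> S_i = 13*7^i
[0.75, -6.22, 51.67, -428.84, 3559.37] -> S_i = 0.75*(-8.30)^i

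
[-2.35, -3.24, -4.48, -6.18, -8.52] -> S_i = -2.35*1.38^i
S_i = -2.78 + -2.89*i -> [-2.78, -5.67, -8.56, -11.45, -14.34]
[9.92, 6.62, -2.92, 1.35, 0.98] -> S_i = Random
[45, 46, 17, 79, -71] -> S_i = Random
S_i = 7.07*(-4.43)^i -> [7.07, -31.32, 138.75, -614.65, 2722.92]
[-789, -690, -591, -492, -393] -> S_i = -789 + 99*i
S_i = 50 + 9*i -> [50, 59, 68, 77, 86]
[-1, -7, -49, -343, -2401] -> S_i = -1*7^i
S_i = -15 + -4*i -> [-15, -19, -23, -27, -31]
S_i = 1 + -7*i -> [1, -6, -13, -20, -27]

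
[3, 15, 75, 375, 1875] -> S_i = 3*5^i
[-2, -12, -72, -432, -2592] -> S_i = -2*6^i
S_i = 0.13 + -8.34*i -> [0.13, -8.21, -16.55, -24.89, -33.23]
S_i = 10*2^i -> [10, 20, 40, 80, 160]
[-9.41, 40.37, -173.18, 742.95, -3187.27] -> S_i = -9.41*(-4.29)^i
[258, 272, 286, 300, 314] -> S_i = 258 + 14*i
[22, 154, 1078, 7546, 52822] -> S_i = 22*7^i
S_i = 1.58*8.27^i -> [1.58, 13.07, 108.06, 893.66, 7390.59]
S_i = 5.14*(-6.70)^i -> [5.14, -34.44, 230.73, -1545.92, 10357.68]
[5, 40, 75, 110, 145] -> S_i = 5 + 35*i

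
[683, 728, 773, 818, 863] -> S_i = 683 + 45*i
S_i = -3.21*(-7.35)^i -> [-3.21, 23.59, -173.41, 1274.58, -9368.16]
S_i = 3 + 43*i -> [3, 46, 89, 132, 175]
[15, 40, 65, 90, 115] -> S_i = 15 + 25*i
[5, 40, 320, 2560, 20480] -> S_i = 5*8^i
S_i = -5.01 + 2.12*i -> [-5.01, -2.89, -0.77, 1.35, 3.47]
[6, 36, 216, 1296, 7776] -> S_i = 6*6^i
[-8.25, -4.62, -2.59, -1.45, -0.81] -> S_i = -8.25*0.56^i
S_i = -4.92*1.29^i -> [-4.92, -6.35, -8.19, -10.56, -13.62]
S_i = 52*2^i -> [52, 104, 208, 416, 832]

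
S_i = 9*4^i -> [9, 36, 144, 576, 2304]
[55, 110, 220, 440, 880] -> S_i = 55*2^i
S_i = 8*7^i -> [8, 56, 392, 2744, 19208]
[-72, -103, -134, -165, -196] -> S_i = -72 + -31*i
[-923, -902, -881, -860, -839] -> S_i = -923 + 21*i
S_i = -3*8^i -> [-3, -24, -192, -1536, -12288]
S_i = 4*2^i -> [4, 8, 16, 32, 64]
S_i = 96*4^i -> [96, 384, 1536, 6144, 24576]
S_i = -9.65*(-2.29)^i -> [-9.65, 22.1, -50.61, 115.89, -265.38]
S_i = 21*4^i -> [21, 84, 336, 1344, 5376]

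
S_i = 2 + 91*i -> [2, 93, 184, 275, 366]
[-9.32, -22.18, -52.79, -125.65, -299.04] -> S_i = -9.32*2.38^i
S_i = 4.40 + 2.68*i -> [4.4, 7.08, 9.76, 12.44, 15.12]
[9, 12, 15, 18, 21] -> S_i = 9 + 3*i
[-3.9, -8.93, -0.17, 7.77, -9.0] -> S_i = Random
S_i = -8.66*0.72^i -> [-8.66, -6.24, -4.49, -3.23, -2.33]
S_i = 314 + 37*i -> [314, 351, 388, 425, 462]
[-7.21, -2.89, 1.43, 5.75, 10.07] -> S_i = -7.21 + 4.32*i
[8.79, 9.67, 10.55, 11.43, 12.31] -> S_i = 8.79 + 0.88*i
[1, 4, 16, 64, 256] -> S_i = 1*4^i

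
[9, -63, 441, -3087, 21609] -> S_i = 9*-7^i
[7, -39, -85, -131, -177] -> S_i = 7 + -46*i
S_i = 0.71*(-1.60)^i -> [0.71, -1.14, 1.82, -2.91, 4.65]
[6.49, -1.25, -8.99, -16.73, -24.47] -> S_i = 6.49 + -7.74*i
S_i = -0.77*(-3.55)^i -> [-0.77, 2.73, -9.7, 34.45, -122.29]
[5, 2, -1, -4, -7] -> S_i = 5 + -3*i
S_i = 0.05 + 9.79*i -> [0.05, 9.84, 19.63, 29.42, 39.21]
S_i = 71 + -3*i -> [71, 68, 65, 62, 59]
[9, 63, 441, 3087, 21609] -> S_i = 9*7^i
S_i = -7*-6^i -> [-7, 42, -252, 1512, -9072]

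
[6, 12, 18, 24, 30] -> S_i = 6 + 6*i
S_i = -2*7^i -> [-2, -14, -98, -686, -4802]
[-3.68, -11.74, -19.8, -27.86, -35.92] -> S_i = -3.68 + -8.06*i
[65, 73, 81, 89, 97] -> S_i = 65 + 8*i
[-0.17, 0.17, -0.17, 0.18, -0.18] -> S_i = -0.17*(-1.01)^i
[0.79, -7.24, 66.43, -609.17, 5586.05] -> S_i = 0.79*(-9.17)^i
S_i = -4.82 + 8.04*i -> [-4.82, 3.22, 11.26, 19.3, 27.34]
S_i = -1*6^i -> [-1, -6, -36, -216, -1296]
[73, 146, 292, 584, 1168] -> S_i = 73*2^i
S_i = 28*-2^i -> [28, -56, 112, -224, 448]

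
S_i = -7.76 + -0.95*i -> [-7.76, -8.71, -9.66, -10.61, -11.56]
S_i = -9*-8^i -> [-9, 72, -576, 4608, -36864]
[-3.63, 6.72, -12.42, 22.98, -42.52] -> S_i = -3.63*(-1.85)^i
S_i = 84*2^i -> [84, 168, 336, 672, 1344]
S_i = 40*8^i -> [40, 320, 2560, 20480, 163840]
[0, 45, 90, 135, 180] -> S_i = 0 + 45*i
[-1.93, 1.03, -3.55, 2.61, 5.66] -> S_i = Random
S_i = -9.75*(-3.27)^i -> [-9.75, 31.88, -104.26, 340.92, -1114.8]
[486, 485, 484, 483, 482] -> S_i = 486 + -1*i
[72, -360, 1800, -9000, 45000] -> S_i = 72*-5^i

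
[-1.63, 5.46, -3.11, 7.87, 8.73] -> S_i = Random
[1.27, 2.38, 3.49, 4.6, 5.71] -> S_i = 1.27 + 1.11*i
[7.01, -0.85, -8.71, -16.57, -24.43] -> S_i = 7.01 + -7.86*i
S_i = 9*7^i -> [9, 63, 441, 3087, 21609]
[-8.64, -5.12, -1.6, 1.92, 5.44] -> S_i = -8.64 + 3.52*i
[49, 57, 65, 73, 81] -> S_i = 49 + 8*i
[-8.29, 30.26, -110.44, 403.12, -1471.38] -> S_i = -8.29*(-3.65)^i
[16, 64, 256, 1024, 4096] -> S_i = 16*4^i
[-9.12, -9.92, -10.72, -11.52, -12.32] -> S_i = -9.12 + -0.80*i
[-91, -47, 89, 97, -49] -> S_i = Random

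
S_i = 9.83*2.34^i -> [9.83, 23.0, 53.83, 125.95, 294.72]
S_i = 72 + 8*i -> [72, 80, 88, 96, 104]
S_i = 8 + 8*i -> [8, 16, 24, 32, 40]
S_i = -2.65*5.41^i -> [-2.65, -14.34, -77.56, -419.6, -2270.05]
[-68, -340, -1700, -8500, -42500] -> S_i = -68*5^i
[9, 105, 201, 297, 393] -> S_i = 9 + 96*i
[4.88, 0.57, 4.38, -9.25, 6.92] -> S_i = Random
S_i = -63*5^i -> [-63, -315, -1575, -7875, -39375]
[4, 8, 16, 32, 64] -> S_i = 4*2^i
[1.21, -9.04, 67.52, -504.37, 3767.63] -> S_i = 1.21*(-7.47)^i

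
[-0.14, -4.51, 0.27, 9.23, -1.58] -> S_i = Random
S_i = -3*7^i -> [-3, -21, -147, -1029, -7203]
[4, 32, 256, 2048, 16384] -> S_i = 4*8^i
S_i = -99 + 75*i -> [-99, -24, 51, 126, 201]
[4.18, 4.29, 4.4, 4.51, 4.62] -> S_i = 4.18 + 0.11*i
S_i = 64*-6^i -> [64, -384, 2304, -13824, 82944]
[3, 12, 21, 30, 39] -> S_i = 3 + 9*i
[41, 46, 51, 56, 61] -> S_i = 41 + 5*i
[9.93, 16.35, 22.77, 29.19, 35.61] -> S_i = 9.93 + 6.42*i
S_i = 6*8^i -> [6, 48, 384, 3072, 24576]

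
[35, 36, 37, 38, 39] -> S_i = 35 + 1*i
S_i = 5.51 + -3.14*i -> [5.51, 2.37, -0.77, -3.91, -7.05]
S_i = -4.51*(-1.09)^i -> [-4.51, 4.92, -5.36, 5.84, -6.37]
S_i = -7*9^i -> [-7, -63, -567, -5103, -45927]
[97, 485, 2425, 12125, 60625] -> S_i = 97*5^i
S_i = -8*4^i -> [-8, -32, -128, -512, -2048]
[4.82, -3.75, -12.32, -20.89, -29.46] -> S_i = 4.82 + -8.57*i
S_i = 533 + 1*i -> [533, 534, 535, 536, 537]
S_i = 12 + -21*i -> [12, -9, -30, -51, -72]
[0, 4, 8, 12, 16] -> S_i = 0 + 4*i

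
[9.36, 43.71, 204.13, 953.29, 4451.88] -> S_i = 9.36*4.67^i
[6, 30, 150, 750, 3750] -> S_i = 6*5^i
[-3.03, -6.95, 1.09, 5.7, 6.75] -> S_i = Random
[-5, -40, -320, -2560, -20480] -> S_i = -5*8^i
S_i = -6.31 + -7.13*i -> [-6.31, -13.44, -20.57, -27.7, -34.83]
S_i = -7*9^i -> [-7, -63, -567, -5103, -45927]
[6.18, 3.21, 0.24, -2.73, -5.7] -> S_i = 6.18 + -2.97*i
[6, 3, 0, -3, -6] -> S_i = 6 + -3*i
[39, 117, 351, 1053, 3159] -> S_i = 39*3^i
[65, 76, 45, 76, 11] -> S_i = Random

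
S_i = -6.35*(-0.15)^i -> [-6.35, 0.95, -0.14, 0.02, -0.0]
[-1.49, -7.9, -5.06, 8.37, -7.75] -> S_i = Random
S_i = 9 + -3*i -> [9, 6, 3, 0, -3]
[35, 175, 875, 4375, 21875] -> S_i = 35*5^i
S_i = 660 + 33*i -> [660, 693, 726, 759, 792]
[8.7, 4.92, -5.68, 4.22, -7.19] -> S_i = Random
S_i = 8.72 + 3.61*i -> [8.72, 12.33, 15.94, 19.55, 23.16]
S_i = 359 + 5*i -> [359, 364, 369, 374, 379]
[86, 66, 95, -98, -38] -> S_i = Random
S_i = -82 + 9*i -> [-82, -73, -64, -55, -46]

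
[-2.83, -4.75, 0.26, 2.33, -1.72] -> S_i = Random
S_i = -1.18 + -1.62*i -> [-1.18, -2.8, -4.42, -6.04, -7.66]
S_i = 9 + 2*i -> [9, 11, 13, 15, 17]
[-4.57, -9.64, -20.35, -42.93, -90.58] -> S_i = -4.57*2.11^i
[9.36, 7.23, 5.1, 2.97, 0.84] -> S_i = 9.36 + -2.13*i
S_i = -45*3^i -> [-45, -135, -405, -1215, -3645]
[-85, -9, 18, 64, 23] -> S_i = Random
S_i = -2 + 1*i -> [-2, -1, 0, 1, 2]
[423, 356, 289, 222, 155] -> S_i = 423 + -67*i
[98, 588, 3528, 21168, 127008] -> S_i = 98*6^i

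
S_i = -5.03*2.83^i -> [-5.03, -14.23, -40.28, -114.01, -322.64]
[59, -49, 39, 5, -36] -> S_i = Random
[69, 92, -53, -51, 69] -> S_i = Random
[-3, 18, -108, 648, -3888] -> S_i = -3*-6^i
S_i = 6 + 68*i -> [6, 74, 142, 210, 278]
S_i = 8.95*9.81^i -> [8.95, 87.8, 861.31, 8449.48, 82889.41]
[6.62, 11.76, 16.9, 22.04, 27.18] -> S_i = 6.62 + 5.14*i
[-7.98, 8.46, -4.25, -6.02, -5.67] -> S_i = Random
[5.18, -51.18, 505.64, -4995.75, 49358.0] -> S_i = 5.18*(-9.88)^i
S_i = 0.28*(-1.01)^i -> [0.28, -0.28, 0.29, -0.29, 0.29]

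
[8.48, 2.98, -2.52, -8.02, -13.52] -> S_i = 8.48 + -5.50*i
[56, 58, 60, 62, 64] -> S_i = 56 + 2*i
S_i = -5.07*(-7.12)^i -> [-5.07, 36.1, -257.02, 1829.99, -13029.51]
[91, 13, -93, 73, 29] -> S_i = Random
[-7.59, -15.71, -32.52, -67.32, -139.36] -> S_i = -7.59*2.07^i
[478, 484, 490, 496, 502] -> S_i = 478 + 6*i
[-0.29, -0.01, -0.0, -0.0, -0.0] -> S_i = -0.29*0.02^i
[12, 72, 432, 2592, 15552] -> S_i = 12*6^i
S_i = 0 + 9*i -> [0, 9, 18, 27, 36]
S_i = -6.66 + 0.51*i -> [-6.66, -6.15, -5.64, -5.13, -4.62]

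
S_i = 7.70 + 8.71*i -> [7.7, 16.41, 25.12, 33.83, 42.54]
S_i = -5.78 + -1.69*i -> [-5.78, -7.47, -9.16, -10.85, -12.54]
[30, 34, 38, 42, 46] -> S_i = 30 + 4*i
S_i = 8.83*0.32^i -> [8.83, 2.83, 0.9, 0.29, 0.09]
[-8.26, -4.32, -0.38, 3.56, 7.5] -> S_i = -8.26 + 3.94*i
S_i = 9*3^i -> [9, 27, 81, 243, 729]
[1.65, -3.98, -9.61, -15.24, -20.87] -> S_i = 1.65 + -5.63*i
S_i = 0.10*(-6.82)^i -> [0.1, -0.68, 4.65, -31.72, 216.34]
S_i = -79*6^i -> [-79, -474, -2844, -17064, -102384]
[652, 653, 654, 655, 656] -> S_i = 652 + 1*i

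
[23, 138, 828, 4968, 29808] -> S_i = 23*6^i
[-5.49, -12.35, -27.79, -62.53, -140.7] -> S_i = -5.49*2.25^i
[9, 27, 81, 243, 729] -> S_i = 9*3^i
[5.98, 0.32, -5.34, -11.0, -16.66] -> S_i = 5.98 + -5.66*i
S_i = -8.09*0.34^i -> [-8.09, -2.75, -0.94, -0.32, -0.11]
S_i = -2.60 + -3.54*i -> [-2.6, -6.14, -9.68, -13.22, -16.76]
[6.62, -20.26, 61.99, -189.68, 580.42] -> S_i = 6.62*(-3.06)^i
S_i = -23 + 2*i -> [-23, -21, -19, -17, -15]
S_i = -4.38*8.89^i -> [-4.38, -38.94, -346.16, -3077.37, -27357.8]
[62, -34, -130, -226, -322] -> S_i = 62 + -96*i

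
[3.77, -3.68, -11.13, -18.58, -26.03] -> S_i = 3.77 + -7.45*i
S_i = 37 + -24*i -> [37, 13, -11, -35, -59]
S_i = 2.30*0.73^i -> [2.3, 1.68, 1.23, 0.89, 0.65]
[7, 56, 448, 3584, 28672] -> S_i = 7*8^i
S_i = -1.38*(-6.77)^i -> [-1.38, 9.34, -63.25, 428.2, -2898.9]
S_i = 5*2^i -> [5, 10, 20, 40, 80]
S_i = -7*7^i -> [-7, -49, -343, -2401, -16807]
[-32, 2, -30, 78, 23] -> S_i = Random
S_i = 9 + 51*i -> [9, 60, 111, 162, 213]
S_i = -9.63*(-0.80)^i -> [-9.63, 7.7, -6.16, 4.93, -3.94]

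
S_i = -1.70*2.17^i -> [-1.7, -3.69, -8.01, -17.37, -37.7]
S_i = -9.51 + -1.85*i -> [-9.51, -11.36, -13.21, -15.06, -16.91]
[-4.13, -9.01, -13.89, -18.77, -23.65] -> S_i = -4.13 + -4.88*i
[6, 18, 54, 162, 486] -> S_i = 6*3^i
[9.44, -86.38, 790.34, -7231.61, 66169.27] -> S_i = 9.44*(-9.15)^i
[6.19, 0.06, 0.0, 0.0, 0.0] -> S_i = 6.19*0.01^i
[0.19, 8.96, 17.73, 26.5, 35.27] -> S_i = 0.19 + 8.77*i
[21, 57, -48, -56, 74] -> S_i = Random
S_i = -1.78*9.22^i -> [-1.78, -16.41, -151.31, -1395.12, -12863.04]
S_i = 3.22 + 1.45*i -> [3.22, 4.67, 6.12, 7.57, 9.02]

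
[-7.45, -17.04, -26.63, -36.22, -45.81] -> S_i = -7.45 + -9.59*i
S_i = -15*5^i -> [-15, -75, -375, -1875, -9375]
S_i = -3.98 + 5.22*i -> [-3.98, 1.24, 6.46, 11.68, 16.9]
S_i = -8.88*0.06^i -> [-8.88, -0.53, -0.03, -0.0, -0.0]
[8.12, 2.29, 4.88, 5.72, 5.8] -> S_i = Random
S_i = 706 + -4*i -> [706, 702, 698, 694, 690]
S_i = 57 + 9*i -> [57, 66, 75, 84, 93]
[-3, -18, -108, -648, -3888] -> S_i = -3*6^i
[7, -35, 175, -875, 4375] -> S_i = 7*-5^i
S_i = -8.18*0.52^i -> [-8.18, -4.25, -2.21, -1.15, -0.6]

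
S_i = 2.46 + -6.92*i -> [2.46, -4.46, -11.38, -18.3, -25.22]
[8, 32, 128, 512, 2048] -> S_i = 8*4^i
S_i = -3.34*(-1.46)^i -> [-3.34, 4.88, -7.12, 10.39, -15.18]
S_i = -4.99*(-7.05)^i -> [-4.99, 35.18, -248.02, 1748.51, -12326.99]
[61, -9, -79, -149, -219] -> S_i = 61 + -70*i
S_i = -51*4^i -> [-51, -204, -816, -3264, -13056]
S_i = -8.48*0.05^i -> [-8.48, -0.42, -0.02, -0.0, -0.0]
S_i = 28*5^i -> [28, 140, 700, 3500, 17500]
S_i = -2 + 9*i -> [-2, 7, 16, 25, 34]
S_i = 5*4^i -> [5, 20, 80, 320, 1280]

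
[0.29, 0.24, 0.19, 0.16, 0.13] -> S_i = 0.29*0.82^i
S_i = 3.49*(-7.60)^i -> [3.49, -26.52, 201.58, -1532.03, 11643.4]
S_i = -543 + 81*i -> [-543, -462, -381, -300, -219]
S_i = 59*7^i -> [59, 413, 2891, 20237, 141659]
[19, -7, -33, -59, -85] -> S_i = 19 + -26*i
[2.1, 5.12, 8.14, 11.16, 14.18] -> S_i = 2.10 + 3.02*i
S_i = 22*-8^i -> [22, -176, 1408, -11264, 90112]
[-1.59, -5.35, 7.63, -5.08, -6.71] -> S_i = Random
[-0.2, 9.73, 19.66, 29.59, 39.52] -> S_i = -0.20 + 9.93*i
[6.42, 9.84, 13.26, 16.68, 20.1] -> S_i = 6.42 + 3.42*i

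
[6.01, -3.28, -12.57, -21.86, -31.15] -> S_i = 6.01 + -9.29*i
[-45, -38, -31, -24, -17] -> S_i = -45 + 7*i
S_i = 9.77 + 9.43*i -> [9.77, 19.2, 28.63, 38.06, 47.49]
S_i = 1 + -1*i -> [1, 0, -1, -2, -3]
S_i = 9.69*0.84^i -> [9.69, 8.14, 6.84, 5.74, 4.82]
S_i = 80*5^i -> [80, 400, 2000, 10000, 50000]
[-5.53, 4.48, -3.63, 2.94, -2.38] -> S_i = -5.53*(-0.81)^i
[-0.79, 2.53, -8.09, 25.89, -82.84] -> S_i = -0.79*(-3.20)^i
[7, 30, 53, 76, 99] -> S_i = 7 + 23*i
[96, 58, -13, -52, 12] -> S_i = Random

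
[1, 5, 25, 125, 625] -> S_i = 1*5^i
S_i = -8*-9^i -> [-8, 72, -648, 5832, -52488]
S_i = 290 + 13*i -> [290, 303, 316, 329, 342]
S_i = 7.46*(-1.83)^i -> [7.46, -13.65, 24.98, -45.72, 83.66]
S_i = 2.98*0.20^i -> [2.98, 0.6, 0.12, 0.02, 0.0]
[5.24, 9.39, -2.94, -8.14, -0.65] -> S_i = Random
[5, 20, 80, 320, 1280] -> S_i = 5*4^i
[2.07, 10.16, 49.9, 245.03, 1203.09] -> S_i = 2.07*4.91^i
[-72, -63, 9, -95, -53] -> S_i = Random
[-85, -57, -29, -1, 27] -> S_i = -85 + 28*i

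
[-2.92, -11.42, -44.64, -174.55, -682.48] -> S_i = -2.92*3.91^i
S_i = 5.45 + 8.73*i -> [5.45, 14.18, 22.91, 31.64, 40.37]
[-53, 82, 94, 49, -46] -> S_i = Random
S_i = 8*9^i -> [8, 72, 648, 5832, 52488]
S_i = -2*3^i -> [-2, -6, -18, -54, -162]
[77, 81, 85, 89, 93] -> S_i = 77 + 4*i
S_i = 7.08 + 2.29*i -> [7.08, 9.37, 11.66, 13.95, 16.24]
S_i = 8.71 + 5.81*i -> [8.71, 14.52, 20.33, 26.14, 31.95]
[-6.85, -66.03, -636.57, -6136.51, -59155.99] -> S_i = -6.85*9.64^i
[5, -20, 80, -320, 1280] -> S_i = 5*-4^i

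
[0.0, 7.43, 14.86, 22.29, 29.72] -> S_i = 0.00 + 7.43*i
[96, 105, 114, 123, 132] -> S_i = 96 + 9*i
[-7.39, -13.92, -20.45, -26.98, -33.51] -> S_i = -7.39 + -6.53*i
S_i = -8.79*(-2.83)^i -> [-8.79, 24.88, -70.4, 199.23, -563.81]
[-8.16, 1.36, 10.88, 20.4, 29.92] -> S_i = -8.16 + 9.52*i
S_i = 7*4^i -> [7, 28, 112, 448, 1792]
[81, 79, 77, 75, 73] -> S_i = 81 + -2*i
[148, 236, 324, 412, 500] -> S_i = 148 + 88*i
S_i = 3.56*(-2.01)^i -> [3.56, -7.16, 14.38, -28.91, 58.11]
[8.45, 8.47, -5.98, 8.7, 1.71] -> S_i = Random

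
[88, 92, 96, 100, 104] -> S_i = 88 + 4*i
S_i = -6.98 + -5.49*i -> [-6.98, -12.47, -17.96, -23.45, -28.94]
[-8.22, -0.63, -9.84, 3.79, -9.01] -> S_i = Random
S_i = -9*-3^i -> [-9, 27, -81, 243, -729]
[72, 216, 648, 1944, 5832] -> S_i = 72*3^i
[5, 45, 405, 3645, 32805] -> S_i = 5*9^i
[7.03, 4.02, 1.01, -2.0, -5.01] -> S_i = 7.03 + -3.01*i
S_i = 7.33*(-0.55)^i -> [7.33, -4.03, 2.22, -1.22, 0.67]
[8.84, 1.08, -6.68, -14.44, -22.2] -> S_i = 8.84 + -7.76*i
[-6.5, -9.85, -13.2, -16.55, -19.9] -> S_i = -6.50 + -3.35*i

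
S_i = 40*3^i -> [40, 120, 360, 1080, 3240]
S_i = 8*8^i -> [8, 64, 512, 4096, 32768]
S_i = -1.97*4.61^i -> [-1.97, -9.08, -41.87, -193.01, -889.75]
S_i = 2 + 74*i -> [2, 76, 150, 224, 298]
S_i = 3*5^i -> [3, 15, 75, 375, 1875]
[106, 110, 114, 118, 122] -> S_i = 106 + 4*i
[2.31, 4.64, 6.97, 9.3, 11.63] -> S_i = 2.31 + 2.33*i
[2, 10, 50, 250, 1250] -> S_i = 2*5^i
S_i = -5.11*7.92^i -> [-5.11, -40.47, -320.53, -2538.61, -20105.81]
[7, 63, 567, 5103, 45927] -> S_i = 7*9^i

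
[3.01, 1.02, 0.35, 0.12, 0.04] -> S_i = 3.01*0.34^i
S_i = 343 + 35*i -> [343, 378, 413, 448, 483]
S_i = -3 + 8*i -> [-3, 5, 13, 21, 29]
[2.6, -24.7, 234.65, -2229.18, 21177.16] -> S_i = 2.60*(-9.50)^i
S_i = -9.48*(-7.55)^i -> [-9.48, 71.57, -540.38, 4079.9, -30803.22]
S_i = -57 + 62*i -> [-57, 5, 67, 129, 191]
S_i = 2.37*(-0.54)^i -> [2.37, -1.28, 0.69, -0.37, 0.2]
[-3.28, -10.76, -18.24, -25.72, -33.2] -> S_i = -3.28 + -7.48*i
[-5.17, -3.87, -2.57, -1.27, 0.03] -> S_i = -5.17 + 1.30*i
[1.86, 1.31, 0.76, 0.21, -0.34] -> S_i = 1.86 + -0.55*i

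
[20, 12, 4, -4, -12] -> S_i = 20 + -8*i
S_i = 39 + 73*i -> [39, 112, 185, 258, 331]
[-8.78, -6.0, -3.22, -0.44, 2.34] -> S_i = -8.78 + 2.78*i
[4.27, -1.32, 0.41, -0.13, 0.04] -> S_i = 4.27*(-0.31)^i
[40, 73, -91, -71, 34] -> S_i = Random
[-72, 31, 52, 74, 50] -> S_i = Random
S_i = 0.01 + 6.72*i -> [0.01, 6.73, 13.45, 20.17, 26.89]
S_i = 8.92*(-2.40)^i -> [8.92, -21.41, 51.38, -123.31, 295.94]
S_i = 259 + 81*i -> [259, 340, 421, 502, 583]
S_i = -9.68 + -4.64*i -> [-9.68, -14.32, -18.96, -23.6, -28.24]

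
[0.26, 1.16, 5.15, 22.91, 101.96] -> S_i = 0.26*4.45^i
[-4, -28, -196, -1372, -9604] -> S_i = -4*7^i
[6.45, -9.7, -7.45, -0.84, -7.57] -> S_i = Random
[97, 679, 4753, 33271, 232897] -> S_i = 97*7^i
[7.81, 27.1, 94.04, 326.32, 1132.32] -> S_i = 7.81*3.47^i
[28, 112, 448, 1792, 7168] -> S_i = 28*4^i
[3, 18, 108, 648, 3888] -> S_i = 3*6^i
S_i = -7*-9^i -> [-7, 63, -567, 5103, -45927]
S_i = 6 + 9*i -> [6, 15, 24, 33, 42]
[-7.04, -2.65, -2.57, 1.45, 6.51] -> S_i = Random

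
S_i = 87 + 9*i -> [87, 96, 105, 114, 123]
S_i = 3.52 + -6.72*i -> [3.52, -3.2, -9.92, -16.64, -23.36]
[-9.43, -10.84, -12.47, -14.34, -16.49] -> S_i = -9.43*1.15^i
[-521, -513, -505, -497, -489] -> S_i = -521 + 8*i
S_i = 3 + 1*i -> [3, 4, 5, 6, 7]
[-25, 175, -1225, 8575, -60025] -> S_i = -25*-7^i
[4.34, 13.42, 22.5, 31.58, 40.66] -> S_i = 4.34 + 9.08*i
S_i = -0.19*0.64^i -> [-0.19, -0.12, -0.08, -0.05, -0.03]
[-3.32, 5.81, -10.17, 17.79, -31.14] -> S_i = -3.32*(-1.75)^i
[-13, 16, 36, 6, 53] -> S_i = Random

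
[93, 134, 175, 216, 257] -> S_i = 93 + 41*i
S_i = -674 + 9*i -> [-674, -665, -656, -647, -638]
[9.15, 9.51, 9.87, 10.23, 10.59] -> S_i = 9.15 + 0.36*i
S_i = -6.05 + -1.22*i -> [-6.05, -7.27, -8.49, -9.71, -10.93]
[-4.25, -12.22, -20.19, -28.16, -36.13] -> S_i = -4.25 + -7.97*i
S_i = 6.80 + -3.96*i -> [6.8, 2.84, -1.12, -5.08, -9.04]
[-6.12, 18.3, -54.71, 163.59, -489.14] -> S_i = -6.12*(-2.99)^i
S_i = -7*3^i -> [-7, -21, -63, -189, -567]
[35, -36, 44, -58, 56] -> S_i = Random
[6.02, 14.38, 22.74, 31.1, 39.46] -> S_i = 6.02 + 8.36*i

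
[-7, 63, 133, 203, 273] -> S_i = -7 + 70*i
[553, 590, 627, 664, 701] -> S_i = 553 + 37*i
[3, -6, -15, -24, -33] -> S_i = 3 + -9*i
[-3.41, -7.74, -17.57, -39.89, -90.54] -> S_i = -3.41*2.27^i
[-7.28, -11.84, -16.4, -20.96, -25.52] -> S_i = -7.28 + -4.56*i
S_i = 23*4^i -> [23, 92, 368, 1472, 5888]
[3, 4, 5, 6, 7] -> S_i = 3 + 1*i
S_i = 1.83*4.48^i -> [1.83, 8.2, 36.73, 164.55, 737.16]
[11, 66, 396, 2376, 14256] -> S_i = 11*6^i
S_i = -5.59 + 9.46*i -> [-5.59, 3.87, 13.33, 22.79, 32.25]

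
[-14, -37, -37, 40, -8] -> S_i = Random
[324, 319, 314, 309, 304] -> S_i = 324 + -5*i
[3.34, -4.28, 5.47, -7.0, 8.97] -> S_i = 3.34*(-1.28)^i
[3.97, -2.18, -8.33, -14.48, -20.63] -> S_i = 3.97 + -6.15*i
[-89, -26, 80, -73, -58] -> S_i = Random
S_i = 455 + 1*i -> [455, 456, 457, 458, 459]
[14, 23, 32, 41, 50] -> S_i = 14 + 9*i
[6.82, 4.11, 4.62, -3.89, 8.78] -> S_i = Random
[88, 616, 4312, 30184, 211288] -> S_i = 88*7^i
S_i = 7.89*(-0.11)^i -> [7.89, -0.87, 0.1, -0.01, 0.0]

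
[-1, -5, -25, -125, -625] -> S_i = -1*5^i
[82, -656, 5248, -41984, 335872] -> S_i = 82*-8^i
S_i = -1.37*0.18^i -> [-1.37, -0.25, -0.04, -0.01, -0.0]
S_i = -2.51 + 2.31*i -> [-2.51, -0.2, 2.11, 4.42, 6.73]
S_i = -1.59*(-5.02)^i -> [-1.59, 7.98, -40.07, 201.14, -1009.75]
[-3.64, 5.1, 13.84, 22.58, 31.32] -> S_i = -3.64 + 8.74*i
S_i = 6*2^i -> [6, 12, 24, 48, 96]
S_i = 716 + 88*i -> [716, 804, 892, 980, 1068]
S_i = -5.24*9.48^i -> [-5.24, -49.68, -470.92, -4464.33, -42321.85]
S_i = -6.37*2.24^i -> [-6.37, -14.27, -31.96, -71.6, -160.37]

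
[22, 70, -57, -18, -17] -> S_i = Random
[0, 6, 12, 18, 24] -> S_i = 0 + 6*i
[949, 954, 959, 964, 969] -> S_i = 949 + 5*i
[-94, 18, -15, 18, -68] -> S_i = Random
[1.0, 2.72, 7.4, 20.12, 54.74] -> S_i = 1.00*2.72^i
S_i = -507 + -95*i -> [-507, -602, -697, -792, -887]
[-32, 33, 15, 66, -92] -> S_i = Random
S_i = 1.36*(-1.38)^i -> [1.36, -1.88, 2.59, -3.57, 4.93]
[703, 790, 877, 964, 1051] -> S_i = 703 + 87*i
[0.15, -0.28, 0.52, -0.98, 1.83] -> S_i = 0.15*(-1.87)^i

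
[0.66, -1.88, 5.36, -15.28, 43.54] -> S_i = 0.66*(-2.85)^i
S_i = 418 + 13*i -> [418, 431, 444, 457, 470]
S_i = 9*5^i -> [9, 45, 225, 1125, 5625]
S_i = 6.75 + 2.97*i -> [6.75, 9.72, 12.69, 15.66, 18.63]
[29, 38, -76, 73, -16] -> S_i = Random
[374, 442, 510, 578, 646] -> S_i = 374 + 68*i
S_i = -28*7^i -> [-28, -196, -1372, -9604, -67228]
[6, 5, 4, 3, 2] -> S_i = 6 + -1*i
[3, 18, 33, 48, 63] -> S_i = 3 + 15*i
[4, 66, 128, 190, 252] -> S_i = 4 + 62*i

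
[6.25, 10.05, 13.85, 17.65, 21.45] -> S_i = 6.25 + 3.80*i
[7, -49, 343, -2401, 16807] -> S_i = 7*-7^i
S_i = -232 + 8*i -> [-232, -224, -216, -208, -200]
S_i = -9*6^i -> [-9, -54, -324, -1944, -11664]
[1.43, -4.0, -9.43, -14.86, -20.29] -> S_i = 1.43 + -5.43*i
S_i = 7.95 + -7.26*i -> [7.95, 0.69, -6.57, -13.83, -21.09]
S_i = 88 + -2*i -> [88, 86, 84, 82, 80]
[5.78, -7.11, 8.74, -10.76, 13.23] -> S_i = 5.78*(-1.23)^i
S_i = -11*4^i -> [-11, -44, -176, -704, -2816]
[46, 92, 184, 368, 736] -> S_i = 46*2^i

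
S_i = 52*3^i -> [52, 156, 468, 1404, 4212]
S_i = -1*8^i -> [-1, -8, -64, -512, -4096]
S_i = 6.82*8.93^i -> [6.82, 60.9, 543.86, 4856.67, 43370.08]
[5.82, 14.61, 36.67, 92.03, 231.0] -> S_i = 5.82*2.51^i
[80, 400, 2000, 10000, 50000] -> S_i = 80*5^i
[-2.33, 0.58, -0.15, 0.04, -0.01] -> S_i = -2.33*(-0.25)^i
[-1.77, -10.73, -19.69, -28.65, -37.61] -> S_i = -1.77 + -8.96*i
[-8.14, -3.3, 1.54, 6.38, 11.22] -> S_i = -8.14 + 4.84*i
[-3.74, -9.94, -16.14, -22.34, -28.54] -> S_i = -3.74 + -6.20*i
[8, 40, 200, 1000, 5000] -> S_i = 8*5^i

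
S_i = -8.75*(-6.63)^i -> [-8.75, 58.01, -384.62, 2550.05, -16906.83]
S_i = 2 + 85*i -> [2, 87, 172, 257, 342]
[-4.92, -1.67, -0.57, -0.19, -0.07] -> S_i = -4.92*0.34^i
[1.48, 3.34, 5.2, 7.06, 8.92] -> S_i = 1.48 + 1.86*i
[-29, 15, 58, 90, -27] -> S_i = Random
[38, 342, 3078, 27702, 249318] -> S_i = 38*9^i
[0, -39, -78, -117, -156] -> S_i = 0 + -39*i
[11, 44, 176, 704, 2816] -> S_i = 11*4^i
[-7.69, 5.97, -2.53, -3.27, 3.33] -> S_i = Random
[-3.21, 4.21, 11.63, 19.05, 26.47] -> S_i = -3.21 + 7.42*i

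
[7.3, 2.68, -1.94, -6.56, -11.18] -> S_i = 7.30 + -4.62*i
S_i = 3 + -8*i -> [3, -5, -13, -21, -29]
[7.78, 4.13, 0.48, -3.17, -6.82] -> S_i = 7.78 + -3.65*i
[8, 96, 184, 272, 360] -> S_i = 8 + 88*i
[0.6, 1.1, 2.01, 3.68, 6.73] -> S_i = 0.60*1.83^i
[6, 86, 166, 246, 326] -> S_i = 6 + 80*i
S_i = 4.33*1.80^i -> [4.33, 7.79, 14.03, 25.25, 45.45]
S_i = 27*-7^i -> [27, -189, 1323, -9261, 64827]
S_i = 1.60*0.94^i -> [1.6, 1.5, 1.41, 1.33, 1.25]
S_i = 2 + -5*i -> [2, -3, -8, -13, -18]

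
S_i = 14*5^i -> [14, 70, 350, 1750, 8750]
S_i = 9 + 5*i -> [9, 14, 19, 24, 29]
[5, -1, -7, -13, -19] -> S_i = 5 + -6*i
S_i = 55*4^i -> [55, 220, 880, 3520, 14080]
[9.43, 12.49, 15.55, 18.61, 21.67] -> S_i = 9.43 + 3.06*i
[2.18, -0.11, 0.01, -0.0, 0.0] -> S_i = 2.18*(-0.05)^i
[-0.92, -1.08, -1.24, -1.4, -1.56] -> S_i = -0.92 + -0.16*i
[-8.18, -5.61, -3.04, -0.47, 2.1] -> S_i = -8.18 + 2.57*i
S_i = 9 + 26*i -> [9, 35, 61, 87, 113]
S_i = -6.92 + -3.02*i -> [-6.92, -9.94, -12.96, -15.98, -19.0]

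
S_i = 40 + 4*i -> [40, 44, 48, 52, 56]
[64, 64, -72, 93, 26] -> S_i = Random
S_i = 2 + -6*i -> [2, -4, -10, -16, -22]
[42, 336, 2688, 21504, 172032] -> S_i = 42*8^i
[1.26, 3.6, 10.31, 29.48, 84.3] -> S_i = 1.26*2.86^i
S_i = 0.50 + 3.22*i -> [0.5, 3.72, 6.94, 10.16, 13.38]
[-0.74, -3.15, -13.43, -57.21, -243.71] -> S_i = -0.74*4.26^i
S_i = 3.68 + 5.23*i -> [3.68, 8.91, 14.14, 19.37, 24.6]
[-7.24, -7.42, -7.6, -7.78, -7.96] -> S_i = -7.24 + -0.18*i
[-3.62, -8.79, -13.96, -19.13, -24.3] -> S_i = -3.62 + -5.17*i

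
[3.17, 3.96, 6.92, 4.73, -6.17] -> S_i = Random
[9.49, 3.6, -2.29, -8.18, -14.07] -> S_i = 9.49 + -5.89*i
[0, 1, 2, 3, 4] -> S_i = 0 + 1*i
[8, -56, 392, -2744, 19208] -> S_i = 8*-7^i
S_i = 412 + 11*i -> [412, 423, 434, 445, 456]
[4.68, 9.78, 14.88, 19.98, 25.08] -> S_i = 4.68 + 5.10*i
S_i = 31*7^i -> [31, 217, 1519, 10633, 74431]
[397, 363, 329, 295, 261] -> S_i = 397 + -34*i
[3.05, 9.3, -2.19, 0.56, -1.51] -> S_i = Random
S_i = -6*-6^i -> [-6, 36, -216, 1296, -7776]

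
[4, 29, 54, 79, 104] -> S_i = 4 + 25*i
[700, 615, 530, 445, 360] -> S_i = 700 + -85*i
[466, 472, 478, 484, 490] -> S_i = 466 + 6*i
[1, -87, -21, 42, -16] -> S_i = Random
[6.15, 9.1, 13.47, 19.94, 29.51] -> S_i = 6.15*1.48^i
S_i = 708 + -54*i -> [708, 654, 600, 546, 492]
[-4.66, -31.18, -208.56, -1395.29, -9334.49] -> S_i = -4.66*6.69^i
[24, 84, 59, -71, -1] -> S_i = Random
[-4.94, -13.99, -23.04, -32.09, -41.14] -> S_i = -4.94 + -9.05*i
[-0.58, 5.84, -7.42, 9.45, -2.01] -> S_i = Random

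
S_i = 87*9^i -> [87, 783, 7047, 63423, 570807]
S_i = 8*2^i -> [8, 16, 32, 64, 128]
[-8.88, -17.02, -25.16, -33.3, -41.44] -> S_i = -8.88 + -8.14*i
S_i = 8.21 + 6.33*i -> [8.21, 14.54, 20.87, 27.2, 33.53]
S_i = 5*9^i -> [5, 45, 405, 3645, 32805]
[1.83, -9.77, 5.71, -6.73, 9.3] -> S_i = Random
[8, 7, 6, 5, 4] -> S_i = 8 + -1*i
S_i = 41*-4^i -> [41, -164, 656, -2624, 10496]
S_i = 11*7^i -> [11, 77, 539, 3773, 26411]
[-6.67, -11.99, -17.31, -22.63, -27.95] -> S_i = -6.67 + -5.32*i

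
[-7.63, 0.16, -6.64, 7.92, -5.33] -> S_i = Random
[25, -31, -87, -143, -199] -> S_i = 25 + -56*i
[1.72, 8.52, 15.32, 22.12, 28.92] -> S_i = 1.72 + 6.80*i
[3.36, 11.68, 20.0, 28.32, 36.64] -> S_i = 3.36 + 8.32*i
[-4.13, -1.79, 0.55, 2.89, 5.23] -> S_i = -4.13 + 2.34*i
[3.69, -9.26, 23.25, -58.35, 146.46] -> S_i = 3.69*(-2.51)^i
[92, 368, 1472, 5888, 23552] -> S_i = 92*4^i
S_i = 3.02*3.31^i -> [3.02, 10.0, 33.09, 109.52, 362.51]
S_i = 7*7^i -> [7, 49, 343, 2401, 16807]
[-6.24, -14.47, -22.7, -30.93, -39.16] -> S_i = -6.24 + -8.23*i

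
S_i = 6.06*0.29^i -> [6.06, 1.76, 0.51, 0.15, 0.04]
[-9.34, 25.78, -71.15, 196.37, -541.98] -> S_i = -9.34*(-2.76)^i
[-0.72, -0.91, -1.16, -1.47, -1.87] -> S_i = -0.72*1.27^i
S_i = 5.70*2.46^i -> [5.7, 14.02, 34.49, 84.86, 208.74]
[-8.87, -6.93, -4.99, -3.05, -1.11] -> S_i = -8.87 + 1.94*i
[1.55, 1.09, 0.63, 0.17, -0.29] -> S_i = 1.55 + -0.46*i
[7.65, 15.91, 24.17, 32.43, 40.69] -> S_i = 7.65 + 8.26*i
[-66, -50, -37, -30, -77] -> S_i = Random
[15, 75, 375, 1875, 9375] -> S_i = 15*5^i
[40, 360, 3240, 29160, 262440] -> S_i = 40*9^i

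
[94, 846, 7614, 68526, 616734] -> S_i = 94*9^i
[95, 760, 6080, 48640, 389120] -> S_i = 95*8^i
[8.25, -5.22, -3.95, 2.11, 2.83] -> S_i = Random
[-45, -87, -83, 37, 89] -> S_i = Random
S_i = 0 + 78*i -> [0, 78, 156, 234, 312]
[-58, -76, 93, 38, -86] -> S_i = Random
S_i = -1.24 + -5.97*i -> [-1.24, -7.21, -13.18, -19.15, -25.12]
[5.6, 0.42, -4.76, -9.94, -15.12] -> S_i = 5.60 + -5.18*i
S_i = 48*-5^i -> [48, -240, 1200, -6000, 30000]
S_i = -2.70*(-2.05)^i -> [-2.7, 5.54, -11.35, 23.26, -47.68]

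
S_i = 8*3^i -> [8, 24, 72, 216, 648]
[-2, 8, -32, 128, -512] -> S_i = -2*-4^i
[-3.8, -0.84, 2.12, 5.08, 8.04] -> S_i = -3.80 + 2.96*i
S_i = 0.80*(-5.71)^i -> [0.8, -4.57, 26.08, -148.94, 850.42]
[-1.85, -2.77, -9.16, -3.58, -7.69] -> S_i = Random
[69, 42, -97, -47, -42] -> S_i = Random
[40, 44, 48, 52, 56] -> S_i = 40 + 4*i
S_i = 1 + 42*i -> [1, 43, 85, 127, 169]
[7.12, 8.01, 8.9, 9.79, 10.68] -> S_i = 7.12 + 0.89*i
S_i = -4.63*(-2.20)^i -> [-4.63, 10.19, -22.41, 49.3, -108.46]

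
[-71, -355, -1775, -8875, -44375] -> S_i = -71*5^i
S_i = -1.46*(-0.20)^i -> [-1.46, 0.29, -0.06, 0.01, -0.0]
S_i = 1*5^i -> [1, 5, 25, 125, 625]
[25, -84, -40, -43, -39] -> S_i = Random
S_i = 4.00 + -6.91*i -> [4.0, -2.91, -9.82, -16.73, -23.64]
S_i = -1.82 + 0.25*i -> [-1.82, -1.57, -1.32, -1.07, -0.82]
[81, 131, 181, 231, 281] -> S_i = 81 + 50*i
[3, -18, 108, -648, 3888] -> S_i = 3*-6^i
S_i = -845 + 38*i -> [-845, -807, -769, -731, -693]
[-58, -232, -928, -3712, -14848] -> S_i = -58*4^i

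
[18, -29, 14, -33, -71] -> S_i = Random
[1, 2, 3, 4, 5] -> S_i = 1 + 1*i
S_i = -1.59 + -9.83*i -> [-1.59, -11.42, -21.25, -31.08, -40.91]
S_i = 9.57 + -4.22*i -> [9.57, 5.35, 1.13, -3.09, -7.31]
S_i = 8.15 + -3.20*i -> [8.15, 4.95, 1.75, -1.45, -4.65]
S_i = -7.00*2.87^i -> [-7.0, -20.09, -57.66, -165.48, -474.93]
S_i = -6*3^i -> [-6, -18, -54, -162, -486]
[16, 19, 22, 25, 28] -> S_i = 16 + 3*i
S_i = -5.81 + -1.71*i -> [-5.81, -7.52, -9.23, -10.94, -12.65]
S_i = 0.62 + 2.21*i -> [0.62, 2.83, 5.04, 7.25, 9.46]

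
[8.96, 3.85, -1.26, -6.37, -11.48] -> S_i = 8.96 + -5.11*i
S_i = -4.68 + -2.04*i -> [-4.68, -6.72, -8.76, -10.8, -12.84]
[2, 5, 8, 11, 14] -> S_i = 2 + 3*i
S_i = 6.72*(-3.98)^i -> [6.72, -26.75, 106.45, -423.66, 1686.17]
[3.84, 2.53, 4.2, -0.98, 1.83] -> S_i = Random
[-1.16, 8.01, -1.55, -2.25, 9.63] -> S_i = Random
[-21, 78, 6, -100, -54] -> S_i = Random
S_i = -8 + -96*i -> [-8, -104, -200, -296, -392]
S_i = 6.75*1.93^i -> [6.75, 13.03, 25.14, 48.53, 93.66]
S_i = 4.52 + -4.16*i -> [4.52, 0.36, -3.8, -7.96, -12.12]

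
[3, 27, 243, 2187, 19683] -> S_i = 3*9^i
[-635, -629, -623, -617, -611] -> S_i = -635 + 6*i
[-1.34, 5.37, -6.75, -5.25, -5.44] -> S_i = Random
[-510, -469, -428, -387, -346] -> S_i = -510 + 41*i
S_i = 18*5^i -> [18, 90, 450, 2250, 11250]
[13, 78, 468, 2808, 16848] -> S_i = 13*6^i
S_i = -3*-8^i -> [-3, 24, -192, 1536, -12288]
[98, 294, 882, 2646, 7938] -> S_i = 98*3^i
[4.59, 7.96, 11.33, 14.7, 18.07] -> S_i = 4.59 + 3.37*i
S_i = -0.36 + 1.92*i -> [-0.36, 1.56, 3.48, 5.4, 7.32]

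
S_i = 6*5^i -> [6, 30, 150, 750, 3750]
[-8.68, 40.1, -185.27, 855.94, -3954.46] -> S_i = -8.68*(-4.62)^i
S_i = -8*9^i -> [-8, -72, -648, -5832, -52488]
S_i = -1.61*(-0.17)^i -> [-1.61, 0.27, -0.05, 0.01, -0.0]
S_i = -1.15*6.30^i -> [-1.15, -7.24, -45.64, -287.55, -1811.59]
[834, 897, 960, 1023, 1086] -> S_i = 834 + 63*i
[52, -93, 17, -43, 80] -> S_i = Random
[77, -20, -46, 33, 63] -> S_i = Random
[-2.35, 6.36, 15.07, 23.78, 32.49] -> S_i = -2.35 + 8.71*i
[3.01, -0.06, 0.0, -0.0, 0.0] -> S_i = 3.01*(-0.02)^i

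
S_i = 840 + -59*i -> [840, 781, 722, 663, 604]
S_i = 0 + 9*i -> [0, 9, 18, 27, 36]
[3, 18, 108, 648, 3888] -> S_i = 3*6^i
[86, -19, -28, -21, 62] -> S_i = Random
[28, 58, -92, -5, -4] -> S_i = Random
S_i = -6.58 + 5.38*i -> [-6.58, -1.2, 4.18, 9.56, 14.94]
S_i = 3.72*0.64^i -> [3.72, 2.38, 1.52, 0.98, 0.62]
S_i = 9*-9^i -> [9, -81, 729, -6561, 59049]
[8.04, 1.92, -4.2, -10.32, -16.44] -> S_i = 8.04 + -6.12*i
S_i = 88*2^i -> [88, 176, 352, 704, 1408]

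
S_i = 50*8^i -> [50, 400, 3200, 25600, 204800]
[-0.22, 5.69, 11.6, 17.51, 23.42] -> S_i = -0.22 + 5.91*i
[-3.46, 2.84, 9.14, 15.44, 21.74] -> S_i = -3.46 + 6.30*i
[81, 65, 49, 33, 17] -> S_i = 81 + -16*i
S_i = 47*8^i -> [47, 376, 3008, 24064, 192512]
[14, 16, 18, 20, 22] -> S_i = 14 + 2*i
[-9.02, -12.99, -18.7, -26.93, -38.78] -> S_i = -9.02*1.44^i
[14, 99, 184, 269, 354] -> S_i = 14 + 85*i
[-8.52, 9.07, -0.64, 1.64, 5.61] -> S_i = Random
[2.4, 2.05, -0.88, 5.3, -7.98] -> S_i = Random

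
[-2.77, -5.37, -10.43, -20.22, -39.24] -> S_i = -2.77*1.94^i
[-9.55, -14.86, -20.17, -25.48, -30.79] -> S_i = -9.55 + -5.31*i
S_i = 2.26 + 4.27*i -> [2.26, 6.53, 10.8, 15.07, 19.34]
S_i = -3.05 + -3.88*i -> [-3.05, -6.93, -10.81, -14.69, -18.57]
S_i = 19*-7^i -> [19, -133, 931, -6517, 45619]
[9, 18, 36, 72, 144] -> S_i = 9*2^i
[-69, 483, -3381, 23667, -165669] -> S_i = -69*-7^i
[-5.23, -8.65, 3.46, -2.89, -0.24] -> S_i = Random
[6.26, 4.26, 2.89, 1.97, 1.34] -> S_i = 6.26*0.68^i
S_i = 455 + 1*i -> [455, 456, 457, 458, 459]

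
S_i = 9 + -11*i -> [9, -2, -13, -24, -35]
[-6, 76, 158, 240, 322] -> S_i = -6 + 82*i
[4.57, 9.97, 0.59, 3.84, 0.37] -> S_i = Random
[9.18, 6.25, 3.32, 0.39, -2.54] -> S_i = 9.18 + -2.93*i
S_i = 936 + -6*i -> [936, 930, 924, 918, 912]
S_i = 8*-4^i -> [8, -32, 128, -512, 2048]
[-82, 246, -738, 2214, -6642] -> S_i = -82*-3^i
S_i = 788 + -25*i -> [788, 763, 738, 713, 688]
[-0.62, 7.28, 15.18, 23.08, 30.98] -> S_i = -0.62 + 7.90*i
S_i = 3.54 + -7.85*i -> [3.54, -4.31, -12.16, -20.01, -27.86]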